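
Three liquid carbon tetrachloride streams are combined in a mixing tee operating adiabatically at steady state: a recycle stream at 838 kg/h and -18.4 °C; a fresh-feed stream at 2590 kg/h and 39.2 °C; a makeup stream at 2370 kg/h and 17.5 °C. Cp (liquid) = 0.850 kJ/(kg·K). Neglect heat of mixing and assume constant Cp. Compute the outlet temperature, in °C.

No heat crosses the boundary, so H_out = H_in.
Σ ṁᵢCp,ᵢTᵢ = 838×0.850×-18.4 + 2590×0.850×39.2 + 2370×0.850×17.5 = 108450
Σ ṁᵢCp,ᵢ = 838×0.850 + 2590×0.850 + 2370×0.850 = 4928.3
T_out = 108450 / 4928.3 = 22.005 °C

T_out = 22.0 °C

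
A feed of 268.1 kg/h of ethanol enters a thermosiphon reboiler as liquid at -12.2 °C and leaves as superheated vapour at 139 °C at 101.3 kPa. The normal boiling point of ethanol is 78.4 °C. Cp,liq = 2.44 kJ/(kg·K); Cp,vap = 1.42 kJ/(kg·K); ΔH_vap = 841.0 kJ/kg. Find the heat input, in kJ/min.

Q = 5130 kJ/min

liquid -12.2→78.4 °C: 221.06 kJ/kg
vaporisation at 78.4 °C: 841 kJ/kg
vapour 78.4→139 °C: 86.052 kJ/kg
Δh = 221.06 + 841 + 86.052 = 1148.1 kJ/kg
Q = ṁ·Δh = 268.1 kg/h × 1148.1 kJ/kg = 307810 kJ/h
|Q| = 85.503 kW = 5130.2 kJ/min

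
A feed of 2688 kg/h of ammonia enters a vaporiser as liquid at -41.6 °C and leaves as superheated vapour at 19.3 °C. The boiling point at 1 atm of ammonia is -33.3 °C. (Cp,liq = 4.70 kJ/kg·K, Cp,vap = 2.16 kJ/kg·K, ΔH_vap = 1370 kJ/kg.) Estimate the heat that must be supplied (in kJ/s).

Q = 1140 kJ/s

liquid -41.6→-33.3 °C: 39.01 kJ/kg
vaporisation at -33.3 °C: 1370 kJ/kg
vapour -33.3→19.3 °C: 113.62 kJ/kg
Δh = 39.01 + 1370 + 113.62 = 1522.6 kJ/kg
Q = ṁ·Δh = 2688 kg/h × 1522.6 kJ/kg = 4.0928e+06 kJ/h
|Q| = 1136.9 kW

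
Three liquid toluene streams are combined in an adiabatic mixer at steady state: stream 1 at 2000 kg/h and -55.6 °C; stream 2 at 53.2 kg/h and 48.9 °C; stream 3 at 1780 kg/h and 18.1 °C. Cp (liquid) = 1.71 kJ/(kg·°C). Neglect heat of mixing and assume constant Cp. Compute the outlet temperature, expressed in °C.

T_out = -19.9 °C

Energy balance with Q = 0: Σ ṁᵢCp,ᵢ(T_out − Tᵢ) = 0
T_out = Σ ṁᵢCp,ᵢTᵢ / Σ ṁᵢCp,ᵢ
      = -130610 / 6554.8 = -19.926 °C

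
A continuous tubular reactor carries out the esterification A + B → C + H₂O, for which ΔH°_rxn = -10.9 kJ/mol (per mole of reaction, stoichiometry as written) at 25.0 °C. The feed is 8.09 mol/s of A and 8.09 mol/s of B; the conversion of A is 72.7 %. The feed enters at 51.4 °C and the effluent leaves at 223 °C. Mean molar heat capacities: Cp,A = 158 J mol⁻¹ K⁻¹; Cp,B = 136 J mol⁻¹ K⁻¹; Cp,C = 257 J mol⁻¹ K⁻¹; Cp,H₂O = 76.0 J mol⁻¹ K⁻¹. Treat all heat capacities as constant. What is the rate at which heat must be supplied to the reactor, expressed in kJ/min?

Extent of reaction ξ = 0.727 × 8.09 = 5.8814 mol/s
Reaction term: ξ·ΔH°_rxn = 5.8814 × -10.9 = -64.108 kJ/s
Sensible, feed 51.4→25 °C: -62.791 kJ/s
Outlet flows (mol/s): A 2.2086, B 2.2086, C 5.8814, H₂O 5.8814
Sensible, products 25→223 °C: 516.35 kJ/s
Q = ΔH = 389.45 kJ/s = 389.45 kW
Heat supplied = 23367 kJ/min

Q_in = 23400 kJ/min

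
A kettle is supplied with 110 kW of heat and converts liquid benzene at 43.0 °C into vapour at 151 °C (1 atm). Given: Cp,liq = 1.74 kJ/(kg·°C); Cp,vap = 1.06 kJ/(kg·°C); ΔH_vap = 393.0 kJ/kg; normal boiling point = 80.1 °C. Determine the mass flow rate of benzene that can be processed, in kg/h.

ṁ = 743 kg/h

Δh = 1.74×(80.1−43.0) + 393.0 + 1.06×(151−80.1) = 532.71 kJ/kg
Q = 110 kW = 110 kJ/s = 396000 kJ/h
ṁ = Q/Δh = 396000 / 532.71 = 743.37 kg/h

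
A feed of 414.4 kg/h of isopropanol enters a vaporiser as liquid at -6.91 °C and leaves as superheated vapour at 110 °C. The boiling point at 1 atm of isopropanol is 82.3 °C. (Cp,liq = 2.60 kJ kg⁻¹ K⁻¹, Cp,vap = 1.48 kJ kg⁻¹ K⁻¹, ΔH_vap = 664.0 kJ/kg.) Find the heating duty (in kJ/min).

liquid -6.91→82.3 °C: 231.95 kJ/kg
vaporisation at 82.3 °C: 664 kJ/kg
vapour 82.3→110 °C: 40.996 kJ/kg
Δh = 231.95 + 664 + 40.996 = 936.94 kJ/kg
Q = ṁ·Δh = 414.4 kg/h × 936.94 kJ/kg = 388270 kJ/h
|Q| = 107.85 kW = 6471.1 kJ/min

Q = 6470 kJ/min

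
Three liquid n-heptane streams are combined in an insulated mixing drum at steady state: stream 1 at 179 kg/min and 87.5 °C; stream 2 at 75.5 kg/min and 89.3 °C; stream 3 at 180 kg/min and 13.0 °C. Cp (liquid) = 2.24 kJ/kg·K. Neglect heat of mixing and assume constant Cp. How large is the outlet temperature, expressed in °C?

No heat crosses the boundary, so H_out = H_in.
T_out = Σ ṁᵢCp,ᵢTᵢ / Σ ṁᵢCp,ᵢ
      = 55428 / 973.28 = 56.95 °C

T_out = 56.9 °C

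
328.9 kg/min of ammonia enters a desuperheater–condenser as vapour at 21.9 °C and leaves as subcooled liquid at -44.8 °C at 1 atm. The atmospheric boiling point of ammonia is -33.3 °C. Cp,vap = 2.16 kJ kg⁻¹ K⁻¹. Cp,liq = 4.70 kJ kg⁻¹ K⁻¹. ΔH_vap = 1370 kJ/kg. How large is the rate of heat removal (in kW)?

vapour 21.9→-33.3 °C: -119.23 kJ/kg
condensation at -33.3 °C: -1370 kJ/kg
liquid -33.3→-44.8 °C: -54.05 kJ/kg
Δh = -119.23 + -1370 + -54.05 = -1543.3 kJ/kg
Q = ṁ·Δh = 328.9 kg/min × -1543.3 kJ/kg = -507590 kJ/min
|Q| = 8459.8 kW

Q_c = 8460 kW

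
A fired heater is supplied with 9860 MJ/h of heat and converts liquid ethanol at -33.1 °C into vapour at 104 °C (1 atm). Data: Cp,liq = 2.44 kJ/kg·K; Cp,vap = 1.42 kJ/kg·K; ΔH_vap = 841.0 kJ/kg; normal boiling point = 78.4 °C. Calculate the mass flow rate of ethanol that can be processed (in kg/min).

ṁ = 143 kg/min

Δh = 2.44×(78.4−-33.1) + 841.0 + 1.42×(104−78.4) = 1149.4 kJ/kg
Q = 9860 MJ/h = 2738.9 kJ/s = 164330 kJ/min
ṁ = Q/Δh = 164330 / 1149.4 = 142.97 kg/min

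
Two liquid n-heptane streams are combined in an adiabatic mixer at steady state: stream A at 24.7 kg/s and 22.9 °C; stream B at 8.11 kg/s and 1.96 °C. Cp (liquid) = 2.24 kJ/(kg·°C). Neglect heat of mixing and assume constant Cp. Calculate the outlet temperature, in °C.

No heat crosses the boundary, so H_out = H_in.
Σ ṁᵢCp,ᵢTᵢ = 24.7×2.24×22.9 + 8.11×2.24×1.96 = 1302.6
Σ ṁᵢCp,ᵢ = 24.7×2.24 + 8.11×2.24 = 73.494
T_out = 1302.6 / 73.494 = 17.724 °C

T_out = 17.7 °C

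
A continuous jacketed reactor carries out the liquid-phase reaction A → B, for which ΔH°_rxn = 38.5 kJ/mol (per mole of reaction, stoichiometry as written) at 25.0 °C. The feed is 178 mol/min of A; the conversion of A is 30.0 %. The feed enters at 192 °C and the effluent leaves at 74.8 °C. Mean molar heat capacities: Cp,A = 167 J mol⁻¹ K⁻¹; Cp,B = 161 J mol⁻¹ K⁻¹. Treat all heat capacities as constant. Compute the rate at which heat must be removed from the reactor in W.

Extent of reaction ξ = 0.300 × 178 = 53.4 mol/min
Reaction term: ξ·ΔH°_rxn = 53.4 × 38.5 = 2055.9 kJ/min
Sensible, feed 192→25 °C: -4964.2 kJ/min
Outlet flows (mol/min): A 124.6, B 53.4
Sensible, products 25→74.8 °C: 1464.4 kJ/min
Q = ΔH = -1443.9 kJ/min = -24.066 kW
Heat removed = 24066 W

Q_out = 24100 W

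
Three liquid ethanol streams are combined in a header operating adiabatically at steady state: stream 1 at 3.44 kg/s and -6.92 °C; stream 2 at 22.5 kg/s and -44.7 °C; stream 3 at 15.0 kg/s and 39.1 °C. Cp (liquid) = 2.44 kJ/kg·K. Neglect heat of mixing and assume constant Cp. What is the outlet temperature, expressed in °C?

T_out = -10.8 °C

Energy balance with Q = 0: Σ ṁᵢCp,ᵢ(T_out − Tᵢ) = 0
Σ ṁᵢCp,ᵢTᵢ = 3.44×2.44×-6.92 + 22.5×2.44×-44.7 + 15.0×2.44×39.1 = -1081.1
Σ ṁᵢCp,ᵢ = 3.44×2.44 + 22.5×2.44 + 15.0×2.44 = 99.894
T_out = -1081.1 / 99.894 = -10.822 °C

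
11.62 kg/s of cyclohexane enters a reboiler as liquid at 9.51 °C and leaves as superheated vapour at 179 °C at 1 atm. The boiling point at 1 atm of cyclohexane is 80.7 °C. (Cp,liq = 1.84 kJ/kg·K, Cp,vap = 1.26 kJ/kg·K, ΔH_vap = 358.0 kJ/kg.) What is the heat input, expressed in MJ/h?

Q = 25600 MJ/h

liquid 9.51→80.7 °C: 130.99 kJ/kg
vaporisation at 80.7 °C: 358 kJ/kg
vapour 80.7→179 °C: 123.86 kJ/kg
Δh = 130.99 + 358 + 123.86 = 612.85 kJ/kg
Q = ṁ·Δh = 11.62 kg/s × 612.85 kJ/kg = 7121.3 kJ/s
|Q| = 7121.3 kW = 25637 MJ/h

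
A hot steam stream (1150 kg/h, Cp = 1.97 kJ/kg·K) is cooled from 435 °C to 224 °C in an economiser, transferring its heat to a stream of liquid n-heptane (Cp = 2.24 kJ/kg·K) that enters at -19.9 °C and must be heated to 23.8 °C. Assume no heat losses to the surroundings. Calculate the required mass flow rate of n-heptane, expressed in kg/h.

ṁ_c = 4880 kg/h

Heat released by hot stream: Q = 1150 × 1.97 × (435 − 224) = 478020 kJ/h
Energy balance on cold side (adiabatic exchanger): Q = ṁ_c·Cp_c·(T_c,out − T_c,in)
ṁ_c = 478020 / [2.24 × (23.8 − -19.9)] = 4883.3 kg/h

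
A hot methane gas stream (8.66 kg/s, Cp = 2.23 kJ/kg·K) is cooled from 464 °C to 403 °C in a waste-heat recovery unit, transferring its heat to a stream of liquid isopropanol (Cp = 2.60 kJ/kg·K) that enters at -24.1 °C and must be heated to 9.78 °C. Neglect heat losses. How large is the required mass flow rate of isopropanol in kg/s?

Heat released by hot stream: Q = 8.66 × 2.23 × (464 − 403) = 1178 kJ/s
Energy balance on cold side (adiabatic exchanger): Q = ṁ_c·Cp_c·(T_c,out − T_c,in)
ṁ_c = 1178 / [2.60 × (9.78 − -24.1)] = 13.373 kg/s

ṁ_c = 13.4 kg/s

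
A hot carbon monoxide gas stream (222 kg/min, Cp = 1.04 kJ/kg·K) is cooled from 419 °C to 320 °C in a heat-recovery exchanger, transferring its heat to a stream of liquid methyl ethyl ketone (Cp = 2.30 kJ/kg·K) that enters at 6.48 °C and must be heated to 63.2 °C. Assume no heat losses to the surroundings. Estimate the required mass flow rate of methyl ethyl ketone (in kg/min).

ṁ_c = 175 kg/min

Heat released by hot stream: Q = 222 × 1.04 × (419 − 320) = 22857 kJ/min
Energy balance on cold side (adiabatic exchanger): Q = ṁ_c·Cp_c·(T_c,out − T_c,in)
ṁ_c = 22857 / [2.30 × (63.2 − 6.48)] = 175.21 kg/min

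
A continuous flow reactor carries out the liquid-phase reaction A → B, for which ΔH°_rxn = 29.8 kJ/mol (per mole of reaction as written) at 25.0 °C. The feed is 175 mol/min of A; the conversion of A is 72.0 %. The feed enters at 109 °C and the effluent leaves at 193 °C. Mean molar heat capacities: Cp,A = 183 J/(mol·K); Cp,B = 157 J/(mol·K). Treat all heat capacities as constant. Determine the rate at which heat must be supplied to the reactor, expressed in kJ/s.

Q_in = 98.2 kJ/s

Extent of reaction ξ = 0.720 × 175 = 126 mol/min
Reaction term: ξ·ΔH°_rxn = 126 × 29.8 = 3754.8 kJ/min
Sensible, feed 109→25 °C: -2690.1 kJ/min
Outlet flows (mol/min): A 49, B 126
Sensible, products 25→193 °C: 4829.8 kJ/min
Q = ΔH = 5894.5 kJ/min = 98.242 kW
Heat supplied = 98.242 kJ/s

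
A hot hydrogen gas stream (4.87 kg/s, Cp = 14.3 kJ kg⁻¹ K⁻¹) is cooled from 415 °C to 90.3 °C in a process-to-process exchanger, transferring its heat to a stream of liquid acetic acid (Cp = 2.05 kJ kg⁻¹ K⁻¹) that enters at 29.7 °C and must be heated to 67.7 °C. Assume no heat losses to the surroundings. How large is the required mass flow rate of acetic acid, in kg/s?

ṁ_c = 290 kg/s

Heat released by hot stream: Q = 4.87 × 14.3 × (415 − 90.3) = 22612 kJ/s
Energy balance on cold side (adiabatic exchanger): Q = ṁ_c·Cp_c·(T_c,out − T_c,in)
ṁ_c = 22612 / [2.05 × (67.7 − 29.7)] = 290.28 kg/s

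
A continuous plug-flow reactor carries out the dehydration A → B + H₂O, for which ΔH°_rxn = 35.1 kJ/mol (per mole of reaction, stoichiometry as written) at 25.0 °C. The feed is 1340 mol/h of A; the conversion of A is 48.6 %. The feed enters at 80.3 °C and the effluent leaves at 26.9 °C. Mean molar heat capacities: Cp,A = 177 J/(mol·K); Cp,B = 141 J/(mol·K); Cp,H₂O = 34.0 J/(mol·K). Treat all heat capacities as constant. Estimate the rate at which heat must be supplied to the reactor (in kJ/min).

Extent of reaction ξ = 0.486 × 1340 = 651.24 mol/h
Reaction term: ξ·ΔH°_rxn = 651.24 × 35.1 = 22859 kJ/h
Sensible, feed 80.3→25 °C: -13116 kJ/h
Outlet flows (mol/h): A 688.76, B 651.24, H₂O 651.24
Sensible, products 25→26.9 °C: 448.17 kJ/h
Q = ΔH = 10191 kJ/h = 2.8307 kW
Heat supplied = 169.84 kJ/min

Q_in = 170 kJ/min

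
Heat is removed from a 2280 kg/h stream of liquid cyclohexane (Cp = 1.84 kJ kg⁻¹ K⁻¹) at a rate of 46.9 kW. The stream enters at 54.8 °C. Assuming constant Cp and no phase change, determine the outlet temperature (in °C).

Q = 46.9 kW = 168840 kJ/h
ΔT = Q/(ṁ·Cp) = 168840/(2280×1.84) = 40.246 K
T_out = 54.8 − 40.246 = 14.554 °C

T_out = 14.6 °C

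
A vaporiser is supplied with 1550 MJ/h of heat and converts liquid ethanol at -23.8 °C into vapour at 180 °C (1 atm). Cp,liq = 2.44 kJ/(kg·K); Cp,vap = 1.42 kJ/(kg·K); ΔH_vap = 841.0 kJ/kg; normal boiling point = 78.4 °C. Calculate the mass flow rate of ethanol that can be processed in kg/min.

ṁ = 20.9 kg/min

Δh = 2.44×(78.4−-23.8) + 841.0 + 1.42×(180−78.4) = 1234.6 kJ/kg
Q = 1550 MJ/h = 430.56 kJ/s = 25833 kJ/min
ṁ = Q/Δh = 25833 / 1234.6 = 20.924 kg/min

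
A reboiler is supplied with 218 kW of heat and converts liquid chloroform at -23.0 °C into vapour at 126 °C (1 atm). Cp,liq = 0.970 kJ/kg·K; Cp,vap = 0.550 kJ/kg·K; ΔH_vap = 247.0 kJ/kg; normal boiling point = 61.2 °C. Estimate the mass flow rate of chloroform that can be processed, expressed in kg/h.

ṁ = 2150 kg/h

Δh = 0.970×(61.2−-23.0) + 247.0 + 0.550×(126−61.2) = 364.31 kJ/kg
Q = 218 kW = 218 kJ/s = 784800 kJ/h
ṁ = Q/Δh = 784800 / 364.31 = 2154.2 kg/h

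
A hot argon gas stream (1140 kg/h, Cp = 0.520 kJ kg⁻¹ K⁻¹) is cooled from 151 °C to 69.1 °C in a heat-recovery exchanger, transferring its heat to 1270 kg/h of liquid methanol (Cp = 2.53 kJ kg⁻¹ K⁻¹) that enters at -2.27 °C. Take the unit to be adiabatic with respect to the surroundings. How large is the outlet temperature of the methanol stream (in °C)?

T_c,out = 12.8 °C

Heat released by hot stream: Q = 1140 × 0.520 × (151 − 69.1) = 48550 kJ/h
Energy balance on cold side (adiabatic exchanger): Q = ṁ_c·Cp_c·(T_c,out − T_c,in)
T_c,out = -2.27 + 48550/(1270 × 2.53) = 12.84 °C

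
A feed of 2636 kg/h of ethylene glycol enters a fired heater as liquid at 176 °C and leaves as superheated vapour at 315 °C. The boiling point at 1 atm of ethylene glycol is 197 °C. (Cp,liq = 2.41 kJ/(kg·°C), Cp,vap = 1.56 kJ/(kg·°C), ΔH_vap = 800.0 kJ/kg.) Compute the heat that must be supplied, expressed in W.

liquid 176→197 °C: 50.61 kJ/kg
vaporisation at 197 °C: 800 kJ/kg
vapour 197→315 °C: 184.08 kJ/kg
Δh = 50.61 + 800 + 184.08 = 1034.7 kJ/kg
Q = ṁ·Δh = 2636 kg/h × 1034.7 kJ/kg = 2.7274e+06 kJ/h
|Q| = 757.62 kW = 757620 W

Q = 758000 W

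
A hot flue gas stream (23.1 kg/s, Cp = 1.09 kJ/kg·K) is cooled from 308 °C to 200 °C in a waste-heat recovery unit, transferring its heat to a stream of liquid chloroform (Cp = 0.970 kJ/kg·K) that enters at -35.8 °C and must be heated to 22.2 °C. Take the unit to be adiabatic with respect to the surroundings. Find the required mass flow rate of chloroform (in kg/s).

Heat released by hot stream: Q = 23.1 × 1.09 × (308 − 200) = 2719.3 kJ/s
Energy balance on cold side (adiabatic exchanger): Q = ṁ_c·Cp_c·(T_c,out − T_c,in)
ṁ_c = 2719.3 / [0.970 × (22.2 − -35.8)] = 48.335 kg/s

ṁ_c = 48.3 kg/s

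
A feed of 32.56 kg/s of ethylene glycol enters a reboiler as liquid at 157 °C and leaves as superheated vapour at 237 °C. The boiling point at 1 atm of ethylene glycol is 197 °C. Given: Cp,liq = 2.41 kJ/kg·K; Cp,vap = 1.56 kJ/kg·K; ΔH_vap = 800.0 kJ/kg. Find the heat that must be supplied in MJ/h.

Q = 112000 MJ/h

liquid 157→197 °C: 96.4 kJ/kg
vaporisation at 197 °C: 800 kJ/kg
vapour 197→237 °C: 62.4 kJ/kg
Δh = 96.4 + 800 + 62.4 = 958.8 kJ/kg
Q = ṁ·Δh = 32.56 kg/s × 958.8 kJ/kg = 31219 kJ/s
|Q| = 31219 kW = 112390 MJ/h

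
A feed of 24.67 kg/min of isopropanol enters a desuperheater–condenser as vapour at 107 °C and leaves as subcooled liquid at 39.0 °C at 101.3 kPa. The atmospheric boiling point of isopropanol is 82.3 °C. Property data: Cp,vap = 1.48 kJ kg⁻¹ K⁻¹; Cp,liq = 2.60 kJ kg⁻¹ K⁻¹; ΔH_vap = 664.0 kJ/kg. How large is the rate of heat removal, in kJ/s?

Q_c = 334 kJ/s

vapour 107→82.3 °C: -36.556 kJ/kg
condensation at 82.3 °C: -664 kJ/kg
liquid 82.3→39.0 °C: -112.58 kJ/kg
Δh = -36.556 + -664 + -112.58 = -813.14 kJ/kg
Q = ṁ·Δh = 24.67 kg/min × -813.14 kJ/kg = -20060 kJ/min
|Q| = 334.33 kW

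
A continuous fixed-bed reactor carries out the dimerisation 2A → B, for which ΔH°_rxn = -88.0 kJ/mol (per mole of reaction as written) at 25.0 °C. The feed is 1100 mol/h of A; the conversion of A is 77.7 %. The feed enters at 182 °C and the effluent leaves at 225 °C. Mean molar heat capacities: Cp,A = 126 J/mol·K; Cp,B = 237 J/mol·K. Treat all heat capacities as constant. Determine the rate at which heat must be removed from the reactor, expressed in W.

Q_out = 9150 W

Extent of reaction ξ = 0.777 × 1100 / 2 = 427.35 mol/h
Reaction term: ξ·ΔH°_rxn = 427.35 × -88.0 = -37607 kJ/h
Sensible, feed 182→25 °C: -21760 kJ/h
Outlet flows (mol/h): A 245.3, B 427.35
Sensible, products 25→225 °C: 26438 kJ/h
Q = ΔH = -32929 kJ/h = -9.147 kW
Heat removed = 9147 W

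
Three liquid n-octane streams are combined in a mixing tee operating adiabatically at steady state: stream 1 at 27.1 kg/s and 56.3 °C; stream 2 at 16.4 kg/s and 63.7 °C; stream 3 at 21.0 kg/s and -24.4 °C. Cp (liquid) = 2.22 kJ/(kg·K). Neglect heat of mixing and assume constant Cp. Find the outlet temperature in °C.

T_out = 31.9 °C

Energy balance with Q = 0: Σ ṁᵢCp,ᵢ(T_out − Tᵢ) = 0
Σ ṁᵢCp,ᵢTᵢ = 27.1×2.22×56.3 + 16.4×2.22×63.7 + 21.0×2.22×-24.4 = 4568.8
Σ ṁᵢCp,ᵢ = 27.1×2.22 + 16.4×2.22 + 21.0×2.22 = 143.19
T_out = 4568.8 / 143.19 = 31.907 °C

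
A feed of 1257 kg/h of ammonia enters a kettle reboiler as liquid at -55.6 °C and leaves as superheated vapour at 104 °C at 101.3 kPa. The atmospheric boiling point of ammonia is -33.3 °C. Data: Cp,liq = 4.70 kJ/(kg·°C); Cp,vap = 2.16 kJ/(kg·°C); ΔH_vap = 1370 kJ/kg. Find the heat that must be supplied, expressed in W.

liquid -55.6→-33.3 °C: 104.81 kJ/kg
vaporisation at -33.3 °C: 1370 kJ/kg
vapour -33.3→104 °C: 296.57 kJ/kg
Δh = 104.81 + 1370 + 296.57 = 1771.4 kJ/kg
Q = ṁ·Δh = 1257 kg/h × 1771.4 kJ/kg = 2.2266e+06 kJ/h
|Q| = 618.51 kW = 618510 W

Q = 619000 W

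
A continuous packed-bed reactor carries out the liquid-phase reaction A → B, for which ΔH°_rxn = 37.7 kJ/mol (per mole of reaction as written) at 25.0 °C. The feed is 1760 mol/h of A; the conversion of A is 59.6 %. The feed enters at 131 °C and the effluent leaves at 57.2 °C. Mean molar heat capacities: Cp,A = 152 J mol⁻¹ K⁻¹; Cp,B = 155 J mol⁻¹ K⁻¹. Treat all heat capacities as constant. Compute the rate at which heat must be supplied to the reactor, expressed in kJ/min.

Q_in = 332 kJ/min

Extent of reaction ξ = 0.596 × 1760 = 1049 mol/h
Reaction term: ξ·ΔH°_rxn = 1049 × 37.7 = 39546 kJ/h
Sensible, feed 131→25 °C: -28357 kJ/h
Outlet flows (mol/h): A 711.04, B 1049
Sensible, products 25→57.2 °C: 8715.5 kJ/h
Q = ΔH = 19904 kJ/h = 5.5289 kW
Heat supplied = 331.74 kJ/min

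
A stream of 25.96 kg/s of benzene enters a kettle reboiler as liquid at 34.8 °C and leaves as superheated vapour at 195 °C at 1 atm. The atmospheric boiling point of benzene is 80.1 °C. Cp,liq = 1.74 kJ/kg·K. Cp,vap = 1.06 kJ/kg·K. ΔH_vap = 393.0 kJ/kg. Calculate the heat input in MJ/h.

Q = 55500 MJ/h

liquid 34.8→80.1 °C: 78.822 kJ/kg
vaporisation at 80.1 °C: 393 kJ/kg
vapour 80.1→195 °C: 121.79 kJ/kg
Δh = 78.822 + 393 + 121.79 = 593.62 kJ/kg
Q = ṁ·Δh = 25.96 kg/s × 593.62 kJ/kg = 15410 kJ/s
|Q| = 15410 kW = 55477 MJ/h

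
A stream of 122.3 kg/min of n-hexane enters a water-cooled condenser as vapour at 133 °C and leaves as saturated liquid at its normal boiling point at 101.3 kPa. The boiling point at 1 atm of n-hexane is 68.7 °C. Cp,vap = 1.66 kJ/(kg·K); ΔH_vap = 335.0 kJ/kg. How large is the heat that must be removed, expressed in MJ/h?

vapour 133→68.7 °C: -106.74 kJ/kg
condensation at 68.7 °C: -335 kJ/kg
Δh = -106.74 + -335 = -441.74 kJ/kg
Q = ṁ·Δh = 122.3 kg/min × -441.74 kJ/kg = -54025 kJ/min
|Q| = 900.41 kW = 3241.5 MJ/h

Q_c = 3240 MJ/h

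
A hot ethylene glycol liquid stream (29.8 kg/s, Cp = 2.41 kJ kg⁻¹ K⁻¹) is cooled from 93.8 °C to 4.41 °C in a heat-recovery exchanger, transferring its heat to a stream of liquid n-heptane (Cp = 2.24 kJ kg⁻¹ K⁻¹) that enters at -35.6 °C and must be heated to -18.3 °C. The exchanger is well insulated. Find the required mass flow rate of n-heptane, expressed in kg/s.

ṁ_c = 166 kg/s

Heat released by hot stream: Q = 29.8 × 2.41 × (93.8 − 4.41) = 6419.8 kJ/s
Energy balance on cold side (adiabatic exchanger): Q = ṁ_c·Cp_c·(T_c,out − T_c,in)
ṁ_c = 6419.8 / [2.24 × (-18.3 − -35.6)] = 165.66 kg/s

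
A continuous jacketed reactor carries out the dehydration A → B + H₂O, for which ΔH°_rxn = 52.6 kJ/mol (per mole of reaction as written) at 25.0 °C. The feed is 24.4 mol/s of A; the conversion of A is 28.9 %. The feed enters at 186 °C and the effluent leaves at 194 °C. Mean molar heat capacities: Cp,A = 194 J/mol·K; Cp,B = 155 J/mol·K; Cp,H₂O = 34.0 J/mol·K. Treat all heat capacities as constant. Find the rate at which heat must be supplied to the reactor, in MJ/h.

Q_in = 1450 MJ/h

Extent of reaction ξ = 0.289 × 24.4 = 7.0516 mol/s
Reaction term: ξ·ΔH°_rxn = 7.0516 × 52.6 = 370.91 kJ/s
Sensible, feed 186→25 °C: -762.11 kJ/s
Outlet flows (mol/s): A 17.348, B 7.0516, H₂O 7.0516
Sensible, products 25→194 °C: 794.02 kJ/s
Q = ΔH = 402.82 kJ/s = 402.82 kW
Heat supplied = 1450.2 MJ/h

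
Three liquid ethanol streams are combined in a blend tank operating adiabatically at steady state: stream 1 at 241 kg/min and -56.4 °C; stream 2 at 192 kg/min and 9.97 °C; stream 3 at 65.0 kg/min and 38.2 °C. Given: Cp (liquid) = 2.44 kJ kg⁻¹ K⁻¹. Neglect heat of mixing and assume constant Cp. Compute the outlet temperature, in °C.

T_out = -18.5 °C

No heat crosses the boundary, so H_out = H_in.
Σ ṁᵢCp,ᵢTᵢ = 241×2.44×-56.4 + 192×2.44×9.97 + 65.0×2.44×38.2 = -22436
Σ ṁᵢCp,ᵢ = 241×2.44 + 192×2.44 + 65.0×2.44 = 1215.1
T_out = -22436 / 1215.1 = -18.464 °C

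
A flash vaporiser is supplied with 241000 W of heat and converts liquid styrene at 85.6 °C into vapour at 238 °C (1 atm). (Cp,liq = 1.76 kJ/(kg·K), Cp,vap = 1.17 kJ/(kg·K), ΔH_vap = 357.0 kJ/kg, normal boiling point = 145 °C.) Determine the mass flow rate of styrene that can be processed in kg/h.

ṁ = 1520 kg/h

Δh = 1.76×(145−85.6) + 357.0 + 1.17×(238−145) = 570.35 kJ/kg
Q = 241000 W = 241 kJ/s = 867600 kJ/h
ṁ = Q/Δh = 867600 / 570.35 = 1521.2 kg/h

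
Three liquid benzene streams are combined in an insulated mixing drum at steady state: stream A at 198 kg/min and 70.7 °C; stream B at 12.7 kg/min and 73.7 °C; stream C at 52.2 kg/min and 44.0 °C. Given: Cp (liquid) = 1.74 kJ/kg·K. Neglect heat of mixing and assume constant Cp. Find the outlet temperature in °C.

T_out = 65.5 °C

No heat crosses the boundary, so H_out = H_in.
Σ ṁᵢCp,ᵢTᵢ = 198×1.74×70.7 + 12.7×1.74×73.7 + 52.2×1.74×44.0 = 29983
Σ ṁᵢCp,ᵢ = 198×1.74 + 12.7×1.74 + 52.2×1.74 = 457.45
T_out = 29983 / 457.45 = 65.544 °C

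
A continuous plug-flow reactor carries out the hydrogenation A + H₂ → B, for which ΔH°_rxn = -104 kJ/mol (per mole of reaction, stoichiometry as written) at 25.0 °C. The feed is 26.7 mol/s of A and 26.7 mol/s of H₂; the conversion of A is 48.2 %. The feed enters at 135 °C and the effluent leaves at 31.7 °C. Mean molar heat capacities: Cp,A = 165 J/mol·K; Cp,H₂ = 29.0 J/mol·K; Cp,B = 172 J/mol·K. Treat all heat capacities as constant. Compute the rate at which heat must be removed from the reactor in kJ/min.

Q_out = 113000 kJ/min

Extent of reaction ξ = 0.482 × 26.7 = 12.869 mol/s
Reaction term: ξ·ΔH°_rxn = 12.869 × -104 = -1338.4 kJ/s
Sensible, feed 135→25 °C: -569.78 kJ/s
Outlet flows (mol/s): A 13.831, H₂ 13.831, B 12.869
Sensible, products 25→31.7 °C: 32.808 kJ/s
Q = ΔH = -1875.4 kJ/s = -1875.4 kW
Heat removed = 112520 kJ/min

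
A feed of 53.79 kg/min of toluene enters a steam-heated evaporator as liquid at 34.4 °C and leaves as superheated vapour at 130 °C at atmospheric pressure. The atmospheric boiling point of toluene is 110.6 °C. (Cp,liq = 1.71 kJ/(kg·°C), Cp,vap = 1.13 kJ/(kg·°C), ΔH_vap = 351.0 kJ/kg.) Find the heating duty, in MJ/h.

Q = 1620 MJ/h

liquid 34.4→110.6 °C: 130.3 kJ/kg
vaporisation at 110.6 °C: 351 kJ/kg
vapour 110.6→130 °C: 21.922 kJ/kg
Δh = 130.3 + 351 + 21.922 = 503.22 kJ/kg
Q = ṁ·Δh = 53.79 kg/min × 503.22 kJ/kg = 27068 kJ/min
|Q| = 451.14 kW = 1624.1 MJ/h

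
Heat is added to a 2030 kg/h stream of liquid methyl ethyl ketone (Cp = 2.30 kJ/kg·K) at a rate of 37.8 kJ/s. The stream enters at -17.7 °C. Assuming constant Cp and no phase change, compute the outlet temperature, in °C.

Q = 37.8 kJ/s = 136080 kJ/h
ΔT = Q/(ṁ·Cp) = 136080/(2030×2.30) = 29.145 K
T_out = -17.7 + 29.145 = 11.445 °C

T_out = 11.4 °C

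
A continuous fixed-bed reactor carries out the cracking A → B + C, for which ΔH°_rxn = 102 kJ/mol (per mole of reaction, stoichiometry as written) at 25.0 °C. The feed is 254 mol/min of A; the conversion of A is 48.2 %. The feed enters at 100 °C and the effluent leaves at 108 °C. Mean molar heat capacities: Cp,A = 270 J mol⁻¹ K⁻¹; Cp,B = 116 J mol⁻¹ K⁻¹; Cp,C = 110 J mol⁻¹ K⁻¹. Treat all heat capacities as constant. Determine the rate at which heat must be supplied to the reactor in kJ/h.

Q_in = 755000 kJ/h

Extent of reaction ξ = 0.482 × 254 = 122.43 mol/min
Reaction term: ξ·ΔH°_rxn = 122.43 × 102 = 12488 kJ/min
Sensible, feed 100→25 °C: -5143.5 kJ/min
Outlet flows (mol/min): A 131.57, B 122.43, C 122.43
Sensible, products 25→108 °C: 5245 kJ/min
Q = ΔH = 12589 kJ/min = 209.82 kW
Heat supplied = 755350 kJ/h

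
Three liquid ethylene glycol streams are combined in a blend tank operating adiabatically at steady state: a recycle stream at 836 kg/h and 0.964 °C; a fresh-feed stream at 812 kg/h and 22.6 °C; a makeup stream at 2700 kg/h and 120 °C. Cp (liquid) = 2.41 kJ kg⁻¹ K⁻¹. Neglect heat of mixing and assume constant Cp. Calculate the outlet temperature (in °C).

T_out = 78.9 °C

No heat crosses the boundary, so H_out = H_in.
T_out = Σ ṁᵢCp,ᵢTᵢ / Σ ṁᵢCp,ᵢ
      = 827010 / 10479 = 78.923 °C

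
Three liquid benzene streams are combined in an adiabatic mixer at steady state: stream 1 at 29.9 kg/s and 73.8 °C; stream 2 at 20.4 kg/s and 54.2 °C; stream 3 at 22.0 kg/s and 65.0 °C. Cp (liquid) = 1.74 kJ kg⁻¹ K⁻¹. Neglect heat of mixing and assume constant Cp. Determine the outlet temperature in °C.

No heat crosses the boundary, so H_out = H_in.
Σ ṁᵢCp,ᵢTᵢ = 29.9×1.74×73.8 + 20.4×1.74×54.2 + 22.0×1.74×65.0 = 8251.6
Σ ṁᵢCp,ᵢ = 29.9×1.74 + 20.4×1.74 + 22.0×1.74 = 125.8
T_out = 8251.6 / 125.8 = 65.592 °C

T_out = 65.6 °C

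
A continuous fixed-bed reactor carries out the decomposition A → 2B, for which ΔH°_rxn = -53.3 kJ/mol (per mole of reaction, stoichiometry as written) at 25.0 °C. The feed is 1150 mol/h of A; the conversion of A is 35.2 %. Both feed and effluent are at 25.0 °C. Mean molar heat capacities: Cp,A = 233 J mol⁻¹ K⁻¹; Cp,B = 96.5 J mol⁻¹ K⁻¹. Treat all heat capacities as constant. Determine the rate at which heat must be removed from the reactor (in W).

Extent of reaction ξ = 0.352 × 1150 = 404.8 mol/h
Reaction term: ξ·ΔH°_rxn = 404.8 × -53.3 = -21576 kJ/h
Q = ΔH = -21576 kJ/h = -5.9933 kW
Heat removed = 5993.3 W

Q_out = 5990 W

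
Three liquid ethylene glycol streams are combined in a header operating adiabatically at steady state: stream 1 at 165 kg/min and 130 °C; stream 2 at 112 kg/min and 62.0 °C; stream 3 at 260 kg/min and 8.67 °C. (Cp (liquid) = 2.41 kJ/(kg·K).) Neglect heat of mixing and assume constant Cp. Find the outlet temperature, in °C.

T_out = 57.1 °C

Energy balance with Q = 0: Σ ṁᵢCp,ᵢ(T_out − Tᵢ) = 0
T_out = Σ ṁᵢCp,ᵢTᵢ / Σ ṁᵢCp,ᵢ
      = 73862 / 1294.2 = 57.073 °C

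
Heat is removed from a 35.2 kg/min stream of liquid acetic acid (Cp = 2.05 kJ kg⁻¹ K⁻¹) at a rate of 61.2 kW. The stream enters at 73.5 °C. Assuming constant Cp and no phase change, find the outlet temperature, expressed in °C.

T_out = 22.6 °C

Q = 61.2 kW = 3672 kJ/min
ΔT = Q/(ṁ·Cp) = 3672/(35.2×2.05) = 50.887 K
T_out = 73.5 − 50.887 = 22.613 °C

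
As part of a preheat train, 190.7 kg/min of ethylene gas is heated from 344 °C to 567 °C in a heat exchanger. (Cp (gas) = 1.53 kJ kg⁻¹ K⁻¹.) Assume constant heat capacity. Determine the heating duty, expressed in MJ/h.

Q = ṁ·Cp·ΔT = 190.7 × 1.53 × (567 − 344) = 65065 kJ/min
Converting: 65065 / 60 s = 1084.4 kW
Heating duty = 3903.9 MJ/h

Q = 3900 MJ/h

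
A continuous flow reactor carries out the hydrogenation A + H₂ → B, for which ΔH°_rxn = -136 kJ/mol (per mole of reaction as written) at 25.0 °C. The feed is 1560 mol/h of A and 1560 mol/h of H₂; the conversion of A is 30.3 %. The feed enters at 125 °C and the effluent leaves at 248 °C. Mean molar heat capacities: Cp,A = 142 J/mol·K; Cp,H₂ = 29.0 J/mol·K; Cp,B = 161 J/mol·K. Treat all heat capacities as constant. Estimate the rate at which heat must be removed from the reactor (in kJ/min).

Q_out = 542 kJ/min

Extent of reaction ξ = 0.303 × 1560 = 472.68 mol/h
Reaction term: ξ·ΔH°_rxn = 472.68 × -136 = -64284 kJ/h
Sensible, feed 125→25 °C: -26676 kJ/h
Outlet flows (mol/h): A 1087.3, H₂ 1087.3, B 472.68
Sensible, products 25→248 °C: 58433 kJ/h
Q = ΔH = -32527 kJ/h = -9.0353 kW
Heat removed = 542.12 kJ/min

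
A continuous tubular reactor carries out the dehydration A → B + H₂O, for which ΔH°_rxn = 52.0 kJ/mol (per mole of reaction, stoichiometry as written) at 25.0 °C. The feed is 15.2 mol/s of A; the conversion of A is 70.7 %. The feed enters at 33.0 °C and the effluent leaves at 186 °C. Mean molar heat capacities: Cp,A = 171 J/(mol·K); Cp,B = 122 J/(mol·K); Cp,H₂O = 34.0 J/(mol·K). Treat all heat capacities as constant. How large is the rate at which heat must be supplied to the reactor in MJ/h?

Extent of reaction ξ = 0.707 × 15.2 = 10.746 mol/s
Reaction term: ξ·ΔH°_rxn = 10.746 × 52.0 = 558.81 kJ/s
Sensible, feed 33.0→25 °C: -20.794 kJ/s
Outlet flows (mol/s): A 4.4536, B 10.746, H₂O 10.746
Sensible, products 25→186 °C: 392.52 kJ/s
Q = ΔH = 930.54 kJ/s = 930.54 kW
Heat supplied = 3349.9 MJ/h

Q_in = 3350 MJ/h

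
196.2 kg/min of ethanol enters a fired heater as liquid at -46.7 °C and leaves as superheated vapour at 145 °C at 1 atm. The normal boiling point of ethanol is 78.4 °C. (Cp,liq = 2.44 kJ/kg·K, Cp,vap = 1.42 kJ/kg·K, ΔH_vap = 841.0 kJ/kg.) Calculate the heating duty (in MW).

liquid -46.7→78.4 °C: 305.24 kJ/kg
vaporisation at 78.4 °C: 841 kJ/kg
vapour 78.4→145 °C: 94.572 kJ/kg
Δh = 305.24 + 841 + 94.572 = 1240.8 kJ/kg
Q = ṁ·Δh = 196.2 kg/min × 1240.8 kJ/kg = 243450 kJ/min
|Q| = 4057.5 kW = 4.0575 MW

Q = 4.06 MW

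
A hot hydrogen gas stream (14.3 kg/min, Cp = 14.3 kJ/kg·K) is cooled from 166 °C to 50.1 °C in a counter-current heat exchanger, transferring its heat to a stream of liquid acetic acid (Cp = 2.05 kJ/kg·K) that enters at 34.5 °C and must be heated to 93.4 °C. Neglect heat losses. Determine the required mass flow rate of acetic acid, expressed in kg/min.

ṁ_c = 196 kg/min

Heat released by hot stream: Q = 14.3 × 14.3 × (166 − 50.1) = 23700 kJ/min
Energy balance on cold side (adiabatic exchanger): Q = ṁ_c·Cp_c·(T_c,out − T_c,in)
ṁ_c = 23700 / [2.05 × (93.4 − 34.5)] = 196.28 kg/min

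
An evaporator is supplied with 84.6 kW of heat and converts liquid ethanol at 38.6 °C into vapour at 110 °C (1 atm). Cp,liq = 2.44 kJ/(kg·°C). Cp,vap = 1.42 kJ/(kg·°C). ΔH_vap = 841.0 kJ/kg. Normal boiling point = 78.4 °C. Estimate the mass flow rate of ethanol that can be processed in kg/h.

Δh = 2.44×(78.4−38.6) + 841.0 + 1.42×(110−78.4) = 982.98 kJ/kg
Q = 84.6 kW = 84.6 kJ/s = 304560 kJ/h
ṁ = Q/Δh = 304560 / 982.98 = 309.83 kg/h

ṁ = 310 kg/h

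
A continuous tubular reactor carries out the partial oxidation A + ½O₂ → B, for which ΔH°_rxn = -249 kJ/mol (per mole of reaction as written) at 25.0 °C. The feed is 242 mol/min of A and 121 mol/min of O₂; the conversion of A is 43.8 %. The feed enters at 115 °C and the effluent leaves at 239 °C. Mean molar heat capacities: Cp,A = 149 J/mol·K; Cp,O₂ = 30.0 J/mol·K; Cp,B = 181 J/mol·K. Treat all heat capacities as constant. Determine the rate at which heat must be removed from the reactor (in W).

Extent of reaction ξ = 0.438 × 242 = 106 mol/min
Reaction term: ξ·ΔH°_rxn = 106 × -249 = -26393 kJ/min
Sensible, feed 115→25 °C: -3571.9 kJ/min
Outlet flows (mol/min): A 136, O₂ 68.002, B 106
Sensible, products 25→239 °C: 8878.8 kJ/min
Q = ΔH = -21086 kJ/min = -351.43 kW
Heat removed = 351430 W

Q_out = 351000 W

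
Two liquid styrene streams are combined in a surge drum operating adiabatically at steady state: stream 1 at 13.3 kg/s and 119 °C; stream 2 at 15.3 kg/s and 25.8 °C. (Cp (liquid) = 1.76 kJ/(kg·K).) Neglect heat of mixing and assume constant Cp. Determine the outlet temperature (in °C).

T_out = 69.1 °C

No heat crosses the boundary, so H_out = H_in.
T_out = Σ ṁᵢCp,ᵢTᵢ / Σ ṁᵢCp,ᵢ
      = 3480.3 / 50.336 = 69.141 °C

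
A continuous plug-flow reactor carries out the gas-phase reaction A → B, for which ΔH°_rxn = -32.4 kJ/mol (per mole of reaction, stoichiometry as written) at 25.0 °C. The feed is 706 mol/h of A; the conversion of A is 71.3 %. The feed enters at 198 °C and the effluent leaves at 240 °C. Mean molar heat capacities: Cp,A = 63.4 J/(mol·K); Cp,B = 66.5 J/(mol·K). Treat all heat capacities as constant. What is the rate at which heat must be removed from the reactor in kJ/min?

Q_out = 235 kJ/min

Extent of reaction ξ = 0.713 × 706 = 503.38 mol/h
Reaction term: ξ·ΔH°_rxn = 503.38 × -32.4 = -16309 kJ/h
Sensible, feed 198→25 °C: -7743.5 kJ/h
Outlet flows (mol/h): A 202.62, B 503.38
Sensible, products 25→240 °C: 9959 kJ/h
Q = ΔH = -14094 kJ/h = -3.915 kW
Heat removed = 234.9 kJ/min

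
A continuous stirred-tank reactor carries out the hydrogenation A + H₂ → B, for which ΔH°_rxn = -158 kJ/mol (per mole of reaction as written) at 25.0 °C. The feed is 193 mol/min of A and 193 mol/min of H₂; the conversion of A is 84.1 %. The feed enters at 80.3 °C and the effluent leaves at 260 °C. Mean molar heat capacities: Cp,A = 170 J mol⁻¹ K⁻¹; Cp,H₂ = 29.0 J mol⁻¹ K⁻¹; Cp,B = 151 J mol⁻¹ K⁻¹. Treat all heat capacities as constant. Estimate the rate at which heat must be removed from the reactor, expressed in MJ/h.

Extent of reaction ξ = 0.841 × 193 = 162.31 mol/min
Reaction term: ξ·ΔH°_rxn = 162.31 × -158 = -25645 kJ/min
Sensible, feed 80.3→25 °C: -2123.9 kJ/min
Outlet flows (mol/min): A 30.687, H₂ 30.687, B 162.31
Sensible, products 25→260 °C: 7194.8 kJ/min
Q = ΔH = -20575 kJ/min = -342.91 kW
Heat removed = 1234.5 MJ/h

Q_out = 1230 MJ/h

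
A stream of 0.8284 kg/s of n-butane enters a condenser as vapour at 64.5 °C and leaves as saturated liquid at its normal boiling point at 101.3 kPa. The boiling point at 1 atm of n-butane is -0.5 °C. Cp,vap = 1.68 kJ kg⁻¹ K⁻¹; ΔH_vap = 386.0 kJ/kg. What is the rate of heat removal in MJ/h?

vapour 64.5→-0.5 °C: -109.2 kJ/kg
condensation at -0.5 °C: -386 kJ/kg
Δh = -109.2 + -386 = -495.2 kJ/kg
Q = ṁ·Δh = 0.8284 kg/s × -495.2 kJ/kg = -410.22 kJ/s
|Q| = 410.22 kW = 1476.8 MJ/h

Q_c = 1480 MJ/h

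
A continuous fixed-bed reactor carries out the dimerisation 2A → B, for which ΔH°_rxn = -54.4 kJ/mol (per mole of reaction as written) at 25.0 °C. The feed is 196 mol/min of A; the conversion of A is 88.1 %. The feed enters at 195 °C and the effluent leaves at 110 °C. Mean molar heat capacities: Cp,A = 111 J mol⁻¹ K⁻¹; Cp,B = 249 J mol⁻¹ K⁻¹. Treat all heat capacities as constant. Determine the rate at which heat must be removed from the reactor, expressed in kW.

Q_out = 106 kW

Extent of reaction ξ = 0.881 × 196 / 2 = 86.338 mol/min
Reaction term: ξ·ΔH°_rxn = 86.338 × -54.4 = -4696.8 kJ/min
Sensible, feed 195→25 °C: -3698.5 kJ/min
Outlet flows (mol/min): A 23.324, B 86.338
Sensible, products 25→110 °C: 2047.4 kJ/min
Q = ΔH = -6347.9 kJ/min = -105.8 kW
Heat removed = 105.8 kW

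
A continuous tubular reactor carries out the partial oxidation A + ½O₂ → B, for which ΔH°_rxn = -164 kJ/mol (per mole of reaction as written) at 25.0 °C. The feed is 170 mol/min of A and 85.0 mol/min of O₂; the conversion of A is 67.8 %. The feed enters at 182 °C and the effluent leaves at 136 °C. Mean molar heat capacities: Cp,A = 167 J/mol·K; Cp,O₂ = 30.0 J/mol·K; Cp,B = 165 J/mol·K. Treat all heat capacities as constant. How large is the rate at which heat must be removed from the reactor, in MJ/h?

Q_out = 1230 MJ/h

Extent of reaction ξ = 0.678 × 170 = 115.26 mol/min
Reaction term: ξ·ΔH°_rxn = 115.26 × -164 = -18903 kJ/min
Sensible, feed 182→25 °C: -4857.6 kJ/min
Outlet flows (mol/min): A 54.74, O₂ 27.37, B 115.26
Sensible, products 25→136 °C: 3216.8 kJ/min
Q = ΔH = -20543 kJ/min = -342.39 kW
Heat removed = 1232.6 MJ/h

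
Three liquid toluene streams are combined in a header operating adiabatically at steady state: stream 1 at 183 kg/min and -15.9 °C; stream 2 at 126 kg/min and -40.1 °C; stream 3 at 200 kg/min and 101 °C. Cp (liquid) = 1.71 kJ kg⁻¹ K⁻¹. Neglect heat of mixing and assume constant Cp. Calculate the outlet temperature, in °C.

No heat crosses the boundary, so H_out = H_in.
Σ ṁᵢCp,ᵢTᵢ = 183×1.71×-15.9 + 126×1.71×-40.1 + 200×1.71×101 = 20926
Σ ṁᵢCp,ᵢ = 183×1.71 + 126×1.71 + 200×1.71 = 870.39
T_out = 20926 / 870.39 = 24.043 °C

T_out = 24.0 °C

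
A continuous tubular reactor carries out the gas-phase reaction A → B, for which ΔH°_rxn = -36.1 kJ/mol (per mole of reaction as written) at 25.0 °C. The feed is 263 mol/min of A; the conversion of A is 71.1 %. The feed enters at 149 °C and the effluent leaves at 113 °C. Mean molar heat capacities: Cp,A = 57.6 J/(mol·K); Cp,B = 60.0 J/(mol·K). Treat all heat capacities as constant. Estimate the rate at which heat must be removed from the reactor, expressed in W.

Extent of reaction ξ = 0.711 × 263 = 186.99 mol/min
Reaction term: ξ·ΔH°_rxn = 186.99 × -36.1 = -6750.4 kJ/min
Sensible, feed 149→25 °C: -1878.5 kJ/min
Outlet flows (mol/min): A 76.007, B 186.99
Sensible, products 25→113 °C: 1372.6 kJ/min
Q = ΔH = -7256.3 kJ/min = -120.94 kW
Heat removed = 120940 W

Q_out = 121000 W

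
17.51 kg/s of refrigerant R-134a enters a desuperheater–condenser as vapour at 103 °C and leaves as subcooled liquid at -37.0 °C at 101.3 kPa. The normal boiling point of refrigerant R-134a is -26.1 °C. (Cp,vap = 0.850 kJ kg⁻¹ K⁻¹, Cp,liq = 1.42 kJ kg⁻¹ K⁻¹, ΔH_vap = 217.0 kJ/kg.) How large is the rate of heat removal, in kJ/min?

vapour 103→-26.1 °C: -109.73 kJ/kg
condensation at -26.1 °C: -217 kJ/kg
liquid -26.1→-37.0 °C: -15.478 kJ/kg
Δh = -109.73 + -217 + -15.478 = -342.21 kJ/kg
Q = ṁ·Δh = 17.51 kg/s × -342.21 kJ/kg = -5992.1 kJ/s
|Q| = 5992.1 kW = 359530 kJ/min

Q_c = 360000 kJ/min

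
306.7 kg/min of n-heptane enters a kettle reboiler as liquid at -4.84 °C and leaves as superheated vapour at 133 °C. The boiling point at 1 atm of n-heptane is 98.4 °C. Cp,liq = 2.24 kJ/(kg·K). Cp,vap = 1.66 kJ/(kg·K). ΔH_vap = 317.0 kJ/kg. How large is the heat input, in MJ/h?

Q = 11100 MJ/h

liquid -4.84→98.4 °C: 231.26 kJ/kg
vaporisation at 98.4 °C: 317 kJ/kg
vapour 98.4→133 °C: 57.436 kJ/kg
Δh = 231.26 + 317 + 57.436 = 605.69 kJ/kg
Q = ṁ·Δh = 306.7 kg/min × 605.69 kJ/kg = 185770 kJ/min
|Q| = 3096.1 kW = 11146 MJ/h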